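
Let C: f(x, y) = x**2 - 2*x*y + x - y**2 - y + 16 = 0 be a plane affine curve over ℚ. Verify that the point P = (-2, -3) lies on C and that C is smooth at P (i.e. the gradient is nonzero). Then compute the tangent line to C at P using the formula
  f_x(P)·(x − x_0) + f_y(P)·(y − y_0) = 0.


Tangent line at P: 3*x + 9*y + 33 = 0.

Step 1: f(-2, -3) = 0, so P lies on C.
Step 2: partial derivatives
  f_x(x, y) = 2*x - 2*y + 1, f_y(x, y) = -2*x - 2*y - 1.
  f_x(P) = 3, f_y(P) = 9 (gradient nonzero, so P is smooth).
Step 3: tangent line at P: 3·(x − -2) + 9·(y − -3) = 0.
Expanding: 3*x + 9*y + 33 = 0.


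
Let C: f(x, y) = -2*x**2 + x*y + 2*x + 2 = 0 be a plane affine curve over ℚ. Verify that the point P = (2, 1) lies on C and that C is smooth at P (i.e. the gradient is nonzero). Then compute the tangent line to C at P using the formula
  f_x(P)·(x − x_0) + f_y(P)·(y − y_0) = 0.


Tangent line at P: -5*x + 2*y + 8 = 0.

Step 1: f(2, 1) = 0, so P lies on C.
Step 2: partial derivatives
  f_x(x, y) = -4*x + y + 2, f_y(x, y) = x.
  f_x(P) = -5, f_y(P) = 2 (gradient nonzero, so P is smooth).
Step 3: tangent line at P: -5·(x − 2) + 2·(y − 1) = 0.
Expanding: -5*x + 2*y + 8 = 0.


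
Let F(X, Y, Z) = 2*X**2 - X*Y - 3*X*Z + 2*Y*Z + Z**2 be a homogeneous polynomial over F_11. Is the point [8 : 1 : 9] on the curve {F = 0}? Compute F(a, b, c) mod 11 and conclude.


F(8,1,9) ≡ 3 (mod 11); P is NOT on the curve.

Evaluate F(8, 1, 9) term-by-term (mod 11).
  2*X**2 ↦ 2·64·1·1 = 128
  -X*Y ↦ -1·8·1·1 = -8
  -3*X*Z ↦ -3·8·1·9 = -216
  2*Y*Z ↦ 2·1·1·9 = 18
  Z**2 ↦ 1·1·1·81 = 81
Sum: F(8, 1, 9) = (128) + (-8) + (-216) + (18) + (81) = 3.
Reducing mod 11: 3 ≡ 3 (mod 11).
Since F(a, b, c) ≡ 3 ≠ 0 (mod 11), P does NOT lie on the curve.


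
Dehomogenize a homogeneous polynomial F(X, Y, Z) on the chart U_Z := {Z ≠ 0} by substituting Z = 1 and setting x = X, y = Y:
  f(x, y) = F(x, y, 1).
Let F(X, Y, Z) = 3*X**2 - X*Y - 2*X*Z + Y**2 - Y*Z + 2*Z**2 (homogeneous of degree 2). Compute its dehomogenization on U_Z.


f(x, y) = 3*x**2 - x*y - 2*x + y**2 - y + 2

On U_Z we set Z = 1. Each monomial c·X^i·Y^j·Z^k in F becomes c·x^i·y^j·1^k = c·x^i·y^j.
Substituting Z = 1: F(X, Y, 1) = 3*x**2 - x*y - 2*x + y**2 - y + 2.
Note: deg(f) ≤ deg(F) = 2; strict inequality happens when F is divisible by Z (lost terms).


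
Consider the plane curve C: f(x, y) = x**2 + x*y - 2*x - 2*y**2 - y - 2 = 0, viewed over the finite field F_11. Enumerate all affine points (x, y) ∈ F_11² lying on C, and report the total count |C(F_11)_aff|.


Affine F_11-points: {(1, 2), (1, 9), (3, 3), (3, 9), (6, 0), (6, 8), (7, 0), (7, 3), (10, 2), (10, 8)}; count = 10.

For each of the 121 pairs (x, y) ∈ F_11², evaluate f(x, y) mod 11. Record the zeros.
  x = 0: [0↦9, 1↦6, 2↦10, 3↦10, 4↦6, 5↦9, 6↦8, 7↦3, 8↦5, 9↦3, 10↦8]  zeros at y ∈ ∅
  x = 1: [0↦8, 1↦6, 2↦0, 3↦1, 4↦9, 5↦2, 6↦2, 7↦9, 8↦1, 9↦0, 10↦6]  zeros at y ∈ {2, 9}
  x = 2: [0↦9, 1↦8, 2↦3, 3↦5, 4↦3, 5↦8, 6↦9, 7↦6, 8↦10, 9↦10, 10↦6]  zeros at y ∈ ∅
  x = 3: [0↦1, 1↦1, 2↦8, 3↦0, 4↦10, 5↦5, 6↦7, 7↦5, 8↦10, 9↦0, 10↦8]  zeros at y ∈ {3, 9}
  x = 4: [0↦6, 1↦7, 2↦4, 3↦8, 4↦8, 5↦4, 6↦7, 7↦6, 8↦1, 9↦3, 10↦1]  zeros at y ∈ ∅
  x = 5: [0↦2, 1↦4, 2↦2, 3↦7, 4↦8, 5↦5, 6↦9, 7↦9, 8↦5, 9↦8, 10↦7]  zeros at y ∈ ∅
  x = 6: [0↦0, 1↦3, 2↦2, 3↦8, 4↦10, 5↦8, 6↦2, 7↦3, 8↦0, 9↦4, 10↦4]  zeros at y ∈ {0, 8}
  x = 7: [0↦0, 1↦4, 2↦4, 3↦0, 4↦3, 5↦2, 6↦8, 7↦10, 8↦8, 9↦2, 10↦3]  zeros at y ∈ {0, 3}
  x = 8: [0↦2, 1↦7, 2↦8, 3↦5, 4↦9, 5↦9, 6↦5, 7↦8, 8↦7, 9↦2, 10↦4]  zeros at y ∈ ∅
  x = 9: [0↦6, 1↦1, 2↦3, 3↦1, 4↦6, 5↦7, 6↦4, 7↦8, 8↦8, 9↦4, 10↦7]  zeros at y ∈ ∅
  x = 10: [0↦1, 1↦8, 2↦0, 3↦10, 4↦5, 5↦7, 6↦5, 7↦10, 8↦0, 9↦8, 10↦1]  zeros at y ∈ {2, 8}
Collecting zeros: affine points = {(1, 2), (1, 9), (3, 3), (3, 9), (6, 0), (6, 8), (7, 0), (7, 3), (10, 2), (10, 8)}.
Total count |C(F_11)_aff| = 10.


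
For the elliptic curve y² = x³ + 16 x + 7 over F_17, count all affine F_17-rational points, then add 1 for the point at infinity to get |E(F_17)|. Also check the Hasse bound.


Affine points = {(2, 8), (2, 9), (4, 4), (4, 13), (5, 5), (5, 12), (6, 8), (6, 9), (8, 1), (8, 16), (9, 8), (9, 9), (11, 1), (11, 16), (13, 7), (13, 10), (14, 0), (15, 1), (15, 16)}; affine count = 19; |E(F_17)| = 20.

Discriminant check: Δ ∝ 4a³ + 27b² = 4·16³ + 27·7² = 4·4096 + 27·49 ≡ 10 (mod 17). Nonzero ⇒ E is nonsingular.
For each x ∈ F_17, compute rhs = x³ + 16·x + 7 mod 17, then count y ∈ F_17 with y² ≡ rhs.
  x = 0: rhs = 7, matching y values: none (0 points).
  x = 1: rhs = 7, matching y values: none (0 points).
  x = 2: rhs = 13, matching y values: 8, 9 (2 points).
  x = 3: rhs = 14, matching y values: none (0 points).
  x = 4: rhs = 16, matching y values: 4, 13 (2 points).
  x = 5: rhs = 8, matching y values: 5, 12 (2 points).
  x = 6: rhs = 13, matching y values: 8, 9 (2 points).
  x = 7: rhs = 3, matching y values: none (0 points).
  x = 8: rhs = 1, matching y values: 1, 16 (2 points).
  x = 9: rhs = 13, matching y values: 8, 9 (2 points).
  x = 10: rhs = 11, matching y values: none (0 points).
  x = 11: rhs = 1, matching y values: 1, 16 (2 points).
  x = 12: rhs = 6, matching y values: none (0 points).
  x = 13: rhs = 15, matching y values: 7, 10 (2 points).
  x = 14: rhs = 0, matching y values: 0 (1 points).
  x = 15: rhs = 1, matching y values: 1, 16 (2 points).
  x = 16: rhs = 7, matching y values: none (0 points).
Total affine count: 19.
Full point count |E(F_17)| = 19 + 1 = 20.
Hasse bound: |20 − (17+1)| = |2| = 2 ≤ 2√17 ≈ 8.2462 ✓.


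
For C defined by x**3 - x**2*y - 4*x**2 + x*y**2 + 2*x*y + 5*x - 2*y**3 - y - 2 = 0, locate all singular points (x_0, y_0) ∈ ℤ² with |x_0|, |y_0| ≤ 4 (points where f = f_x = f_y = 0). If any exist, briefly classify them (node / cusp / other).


Singular points: {(1, 0)}; classification: node.

Compute partial derivatives:
  f_x = 3*x**2 - 2*x*y - 8*x + y**2 + 2*y + 5.
  f_y = -x**2 + 2*x*y + 2*x - 6*y**2 - 1.
Scan x_0 ∈ {−4, ..., 4}. For each x_0, f_y(x_0, y) is a polynomial in y; find its integer roots y ∈ {−4, ..., 4}, then test f_x and f at those candidates.
  x = -4: f_y(-4, y) = -6*y**2 - 8*y - 25; no integer root y with |y| ≤ 4.
  x = -3: f_y(-3, y) = -6*y**2 - 6*y - 16; no integer root y with |y| ≤ 4.
  x = -2: f_y(-2, y) = -6*y**2 - 4*y - 9; no integer root y with |y| ≤ 4.
  x = -1: f_y(-1, y) = -6*y**2 - 2*y - 4; no integer root y with |y| ≤ 4.
  x = 0: f_y(0, y) = -6*y**2 - 1; no integer root y with |y| ≤ 4.
  x = 1: f_y(1, y) = -6*y**2 + 2*y; vanishes at y ∈ {0}. (1, 0): f_x = 0, f = 0 — SINGULAR.
  x = 2: f_y(2, y) = -6*y**2 + 4*y - 1; no integer root y with |y| ≤ 4.
  x = 3: f_y(3, y) = -6*y**2 + 6*y - 4; no integer root y with |y| ≤ 4.
  x = 4: f_y(4, y) = -6*y**2 + 8*y - 9; no integer root y with |y| ≤ 4.
Only singular point on the grid: (1, 0).
Classify: substitute x = 1 + u, y = 0 + v and expand: f = u**3 - u**2*v - u**2 + u*v**2 - 2*v**3 + v**2.
No constant or linear terms (consistent with a singular point). Quadratic part: -u**2 + v**2. Cubic part: u**3 - u**2*v + u*v**2 - 2*v**3.
The quadratic part v**2 - u**2 = (v − u)(v + u) splits into two distinct linear factors, so there are two distinct tangent lines y − 0 = ±(x − 1) — this is a node (ordinary double point).
Classification: node.


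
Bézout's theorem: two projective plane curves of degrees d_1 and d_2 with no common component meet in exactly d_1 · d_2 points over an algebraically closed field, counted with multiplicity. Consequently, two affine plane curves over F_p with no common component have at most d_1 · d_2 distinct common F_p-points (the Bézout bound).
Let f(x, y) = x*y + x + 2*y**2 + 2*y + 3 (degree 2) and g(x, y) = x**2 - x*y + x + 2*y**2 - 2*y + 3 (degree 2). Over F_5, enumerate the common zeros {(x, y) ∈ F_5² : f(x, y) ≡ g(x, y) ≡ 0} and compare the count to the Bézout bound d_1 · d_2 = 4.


Common zeros: {(2, 3)}; count = 1; Bézout bound = 4.

deg(f) = 2, deg(g) = 2, so Bézout bound = 4.
Scan x ∈ F_5. For each x, list the y ∈ F_5 with f(x, y) ≡ 0 and those with g(x, y) ≡ 0 (mod 5); the common zeros in that column are the intersection.
  x = 0: f ≡ 0 at y ∈ {2}; g ≡ 0 at y ∈ {3}; common: ∅.
  x = 1: f ≡ 0 at y ∈ ∅; g ≡ 0 at y ∈ {0, 4}; common: ∅.
  x = 2: f ≡ 0 at y ∈ {0, 3}; g ≡ 0 at y ∈ {3, 4}; common: {3}.
  x = 3: f ≡ 0 at y ∈ ∅; g ≡ 0 at y ∈ {0}; common: ∅.
  x = 4: f ≡ 0 at y ∈ {1}; g ≡ 0 at y ∈ ∅; common: ∅.
Collecting: common zeros = {(2, 3)}, so the count is 1.
Comparison with the Bézout bound: 1 ≤ 4 = deg(f)·deg(g), as expected for curves with no common component (the affine F_5-count falls short of the bound because intersections may lie at infinity, over extension fields, or carry multiplicity).


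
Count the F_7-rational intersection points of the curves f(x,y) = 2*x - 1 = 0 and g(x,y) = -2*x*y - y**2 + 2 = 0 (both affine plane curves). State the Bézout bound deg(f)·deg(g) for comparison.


Common zeros: {(4, 1), (4, 5)}; count = 2; Bézout bound = 2.

deg(f) = 1, deg(g) = 2, so Bézout bound = 2.
Scan x ∈ F_7. For each x, list the y ∈ F_7 with f(x, y) ≡ 0 and those with g(x, y) ≡ 0 (mod 7); the common zeros in that column are the intersection.
  x = 0: f ≡ 0 at y ∈ ∅; g ≡ 0 at y ∈ {3, 4}; common: ∅.
  x = 1: f ≡ 0 at y ∈ ∅; g ≡ 0 at y ∈ ∅; common: ∅.
  x = 2: f ≡ 0 at y ∈ ∅; g ≡ 0 at y ∈ ∅; common: ∅.
  x = 3: f ≡ 0 at y ∈ ∅; g ≡ 0 at y ∈ {2, 6}; common: ∅.
  x = 4: f ≡ 0 at y ∈ {0, 1, 2, 3, 4, 5, 6}; g ≡ 0 at y ∈ {1, 5}; common: {1, 5}.
  x = 5: f ≡ 0 at y ∈ ∅; g ≡ 0 at y ∈ ∅; common: ∅.
  x = 6: f ≡ 0 at y ∈ ∅; g ≡ 0 at y ∈ ∅; common: ∅.
Collecting: common zeros = {(4, 1), (4, 5)}, so the count is 2.
Comparison with the Bézout bound: 2 ≤ 2 = deg(f)·deg(g), as expected for curves with no common component (the bound is attained).


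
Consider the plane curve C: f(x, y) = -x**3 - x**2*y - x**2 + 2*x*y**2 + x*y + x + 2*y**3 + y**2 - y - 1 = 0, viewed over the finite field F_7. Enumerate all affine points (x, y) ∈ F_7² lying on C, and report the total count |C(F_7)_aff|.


Affine F_7-points: {(1, 6), (2, 1), (4, 0), (5, 1), (5, 3), (6, 4)}; count = 6.

For each of the 49 pairs (x, y) ∈ F_7², evaluate f(x, y) mod 7. Record the zeros.
  x = 0: [0↦6, 1↦1, 2↦3, 3↦3, 4↦6, 5↦3, 6↦6]  zeros at y ∈ ∅
  x = 1: [0↦5, 1↦2, 2↦3, 3↦6, 4↦2, 5↦3, 6↦0]  zeros at y ∈ {6}
  x = 2: [0↦3, 1↦0, 2↦5, 3↦2, 4↦3, 5↦6, 6↦2]  zeros at y ∈ {1}
  x = 3: [0↦1, 1↦3, 2↦3, 3↦6, 4↦3, 5↦6, 6↦6]  zeros at y ∈ ∅
  x = 4: [0↦0, 1↦5, 2↦5, 3↦5, 4↦3, 5↦4, 6↦6]  zeros at y ∈ {0}
  x = 5: [0↦1, 1↦0, 2↦5, 3↦0, 4↦4, 5↦1, 6↦3]  zeros at y ∈ {1, 3}
  x = 6: [0↦5, 1↦3, 2↦4, 3↦6, 4↦0, 5↦5, 6↦5]  zeros at y ∈ {4}
Collecting zeros: affine points = {(1, 6), (2, 1), (4, 0), (5, 1), (5, 3), (6, 4)}.
Total count |C(F_7)_aff| = 6.


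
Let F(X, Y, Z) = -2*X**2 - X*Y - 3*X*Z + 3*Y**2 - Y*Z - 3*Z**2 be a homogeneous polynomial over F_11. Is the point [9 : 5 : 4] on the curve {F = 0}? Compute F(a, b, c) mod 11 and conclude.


F(9,5,4) ≡ 0 (mod 11); P is on the curve.

Evaluate F(9, 5, 4) term-by-term (mod 11).
  -2*X**2 ↦ -2·81·1·1 = -162
  -X*Y ↦ -1·9·5·1 = -45
  -3*X*Z ↦ -3·9·1·4 = -108
  3*Y**2 ↦ 3·1·25·1 = 75
  -Y*Z ↦ -1·1·5·4 = -20
  -3*Z**2 ↦ -3·1·1·16 = -48
Sum: F(9, 5, 4) = (-162) + (-45) + (-108) + (75) + (-20) + (-48) = -308.
Reducing mod 11: -308 ≡ 0 (mod 11).
Since F(a, b, c) ≡ 0 (mod 11), P lies on the curve.


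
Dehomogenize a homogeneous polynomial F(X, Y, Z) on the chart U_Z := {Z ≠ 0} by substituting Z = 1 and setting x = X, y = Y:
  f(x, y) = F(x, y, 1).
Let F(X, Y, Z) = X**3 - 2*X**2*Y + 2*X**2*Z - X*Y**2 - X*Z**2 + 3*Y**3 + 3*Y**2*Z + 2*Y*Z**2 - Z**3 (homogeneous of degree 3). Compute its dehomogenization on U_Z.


f(x, y) = x**3 - 2*x**2*y + 2*x**2 - x*y**2 - x + 3*y**3 + 3*y**2 + 2*y - 1

On U_Z we set Z = 1. Each monomial c·X^i·Y^j·Z^k in F becomes c·x^i·y^j·1^k = c·x^i·y^j.
Substituting Z = 1: F(X, Y, 1) = x**3 - 2*x**2*y + 2*x**2 - x*y**2 - x + 3*y**3 + 3*y**2 + 2*y - 1.
Note: deg(f) ≤ deg(F) = 3; strict inequality happens when F is divisible by Z (lost terms).


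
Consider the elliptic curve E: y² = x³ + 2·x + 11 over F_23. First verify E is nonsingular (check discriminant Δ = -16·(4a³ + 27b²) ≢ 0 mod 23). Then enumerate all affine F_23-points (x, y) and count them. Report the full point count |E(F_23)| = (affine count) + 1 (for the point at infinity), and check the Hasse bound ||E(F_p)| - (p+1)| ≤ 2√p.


Affine points = {(2, 0), (5, 10), (5, 13), (6, 3), (6, 20), (7, 0), (13, 7), (13, 16), (14, 0), (15, 9), (15, 14), (17, 6), (17, 17), (19, 10), (19, 13), (20, 1), (20, 22), (22, 10), (22, 13)}; affine count = 19; |E(F_23)| = 20.

Discriminant check: Δ ∝ 4a³ + 27b² = 4·2³ + 27·11² = 4·8 + 27·121 ≡ 10 (mod 23). Nonzero ⇒ E is nonsingular.
For each x ∈ F_23, compute rhs = x³ + 2·x + 11 mod 23, then count y ∈ F_23 with y² ≡ rhs.
  x = 0: rhs = 11, matching y values: none (0 points).
  x = 1: rhs = 14, matching y values: none (0 points).
  x = 2: rhs = 0, matching y values: 0 (1 points).
  x = 3: rhs = 21, matching y values: none (0 points).
  x = 4: rhs = 14, matching y values: none (0 points).
  x = 5: rhs = 8, matching y values: 10, 13 (2 points).
  x = 6: rhs = 9, matching y values: 3, 20 (2 points).
  x = 7: rhs = 0, matching y values: 0 (1 points).
  x = 8: rhs = 10, matching y values: none (0 points).
  x = 9: rhs = 22, matching y values: none (0 points).
  x = 10: rhs = 19, matching y values: none (0 points).
  x = 11: rhs = 7, matching y values: none (0 points).
  x = 12: rhs = 15, matching y values: none (0 points).
  x = 13: rhs = 3, matching y values: 7, 16 (2 points).
  x = 14: rhs = 0, matching y values: 0 (1 points).
  x = 15: rhs = 12, matching y values: 9, 14 (2 points).
  x = 16: rhs = 22, matching y values: none (0 points).
  x = 17: rhs = 13, matching y values: 6, 17 (2 points).
  x = 18: rhs = 14, matching y values: none (0 points).
  x = 19: rhs = 8, matching y values: 10, 13 (2 points).
  x = 20: rhs = 1, matching y values: 1, 22 (2 points).
  x = 21: rhs = 22, matching y values: none (0 points).
  x = 22: rhs = 8, matching y values: 10, 13 (2 points).
Total affine count: 19.
Full point count |E(F_23)| = 19 + 1 = 20.
Hasse bound: |20 − (23+1)| = |-4| = 4 ≤ 2√23 ≈ 9.5917 ✓.


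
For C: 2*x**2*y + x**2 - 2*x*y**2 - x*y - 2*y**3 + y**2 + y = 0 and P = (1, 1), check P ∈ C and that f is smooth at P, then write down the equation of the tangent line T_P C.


Tangent line at P: 3*x - 6*y + 3 = 0.

Step 1: f(1, 1) = 0, so P lies on C.
Step 2: partial derivatives
  f_x(x, y) = 4*x*y + 2*x - 2*y**2 - y, f_y(x, y) = 2*x**2 - 4*x*y - x - 6*y**2 + 2*y + 1.
  f_x(P) = 3, f_y(P) = -6 (gradient nonzero, so P is smooth).
Step 3: tangent line at P: 3·(x − 1) + -6·(y − 1) = 0.
Expanding: 3*x - 6*y + 3 = 0.


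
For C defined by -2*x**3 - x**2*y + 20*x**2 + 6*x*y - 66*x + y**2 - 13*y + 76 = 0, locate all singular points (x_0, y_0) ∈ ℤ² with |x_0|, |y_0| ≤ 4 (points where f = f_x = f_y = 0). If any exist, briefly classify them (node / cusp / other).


Singular points: {(3, 2)}; classification: cusp.

Compute partial derivatives:
  f_x = -6*x**2 - 2*x*y + 40*x + 6*y - 66.
  f_y = -x**2 + 6*x + 2*y - 13.
Scan x_0 ∈ {−4, ..., 4}. For each x_0, f_y(x_0, y) is a polynomial in y; find its integer roots y ∈ {−4, ..., 4}, then test f_x and f at those candidates.
  x = -4: f_y(-4, y) = 2*y - 53; no integer root y with |y| ≤ 4.
  x = -3: f_y(-3, y) = 2*y - 40; no integer root y with |y| ≤ 4.
  x = -2: f_y(-2, y) = 2*y - 29; no integer root y with |y| ≤ 4.
  x = -1: f_y(-1, y) = 2*y - 20; no integer root y with |y| ≤ 4.
  x = 0: f_y(0, y) = 2*y - 13; no integer root y with |y| ≤ 4.
  x = 1: f_y(1, y) = 2*y - 8; vanishes at y ∈ {4}. (1, 4): f_x = -16 ≠ 0.
  x = 2: f_y(2, y) = 2*y - 5; no integer root y with |y| ≤ 4.
  x = 3: f_y(3, y) = 2*y - 4; vanishes at y ∈ {2}. (3, 2): f_x = 0, f = 0 — SINGULAR.
  x = 4: f_y(4, y) = 2*y - 5; no integer root y with |y| ≤ 4.
Only singular point on the grid: (3, 2).
Classify: substitute x = 3 + u, y = 2 + v and expand: f = -2*u**3 - u**2*v + v**2.
No constant or linear terms (consistent with a singular point). Quadratic part: v**2. Cubic part: -2*u**3 - u**2*v.
The quadratic part v**2 is a perfect square, so there is a single (double) tangent line v = 0, i.e. y = 2. Restricting the cubic part to that line (v = 0) leaves -2*u**3 ≠ 0, so f is not divisible by v and the branch is v² ≈ 2*u**3 to lowest order — this is a cusp.
Classification: cusp.


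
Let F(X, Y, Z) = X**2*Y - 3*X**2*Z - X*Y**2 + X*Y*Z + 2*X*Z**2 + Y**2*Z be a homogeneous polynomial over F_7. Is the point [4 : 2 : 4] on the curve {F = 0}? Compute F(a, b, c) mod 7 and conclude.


F(4,2,4) ≡ 0 (mod 7); P is on the curve.

Evaluate F(4, 2, 4) term-by-term (mod 7).
  X**2*Y ↦ 1·16·2·1 = 32
  -3*X**2*Z ↦ -3·16·1·4 = -192
  -X*Y**2 ↦ -1·4·4·1 = -16
  X*Y*Z ↦ 1·4·2·4 = 32
  2*X*Z**2 ↦ 2·4·1·16 = 128
  Y**2*Z ↦ 1·1·4·4 = 16
Sum: F(4, 2, 4) = (32) + (-192) + (-16) + (32) + (128) + (16) = 0.
Reducing mod 7: 0 ≡ 0 (mod 7).
Since F(a, b, c) ≡ 0 (mod 7), P lies on the curve.


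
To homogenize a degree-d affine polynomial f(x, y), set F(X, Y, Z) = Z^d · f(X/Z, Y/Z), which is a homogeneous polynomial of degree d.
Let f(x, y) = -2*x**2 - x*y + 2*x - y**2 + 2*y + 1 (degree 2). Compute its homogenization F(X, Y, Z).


F(X, Y, Z) = -2*X**2 - X*Y + 2*X*Z - Y**2 + 2*Y*Z + Z**2

deg(f) = 2.
Substitute x = X/Z, y = Y/Z into f, then multiply by Z^2.
  monomial -2·x^2·y^0 ↦ -2·X^2·Y^0·Z^0.
  monomial -1·x^1·y^1 ↦ -1·X^1·Y^1·Z^0.
  monomial 2·x^1·y^0 ↦ 2·X^1·Y^0·Z^1.
  monomial -1·x^0·y^2 ↦ -1·X^0·Y^2·Z^0.
  monomial 2·x^0·y^1 ↦ 2·X^0·Y^1·Z^1.
  monomial 1·x^0·y^0 ↦ 1·X^0·Y^0·Z^2.
Collecting: F(X, Y, Z) = -2*X**2 - X*Y + 2*X*Z - Y**2 + 2*Y*Z + Z**2.


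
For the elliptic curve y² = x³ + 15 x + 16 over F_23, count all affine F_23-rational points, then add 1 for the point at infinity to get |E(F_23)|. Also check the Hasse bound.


Affine points = {(0, 4), (0, 19), (1, 3), (1, 20), (2, 10), (2, 13), (4, 5), (4, 18), (5, 3), (5, 20), (6, 0), (7, 2), (7, 21), (8, 2), (8, 21), (9, 11), (9, 12), (10, 4), (10, 19), (13, 4), (13, 19), (14, 7), (14, 16), (17, 3), (17, 20), (18, 0), (20, 6), (20, 17), (21, 1), (21, 22), (22, 0)}; affine count = 31; |E(F_23)| = 32.

Discriminant check: Δ ∝ 4a³ + 27b² = 4·15³ + 27·16² = 4·3375 + 27·256 ≡ 11 (mod 23). Nonzero ⇒ E is nonsingular.
For each x ∈ F_23, compute rhs = x³ + 15·x + 16 mod 23, then count y ∈ F_23 with y² ≡ rhs.
  x = 0: rhs = 16, matching y values: 4, 19 (2 points).
  x = 1: rhs = 9, matching y values: 3, 20 (2 points).
  x = 2: rhs = 8, matching y values: 10, 13 (2 points).
  x = 3: rhs = 19, matching y values: none (0 points).
  x = 4: rhs = 2, matching y values: 5, 18 (2 points).
  x = 5: rhs = 9, matching y values: 3, 20 (2 points).
  x = 6: rhs = 0, matching y values: 0 (1 points).
  x = 7: rhs = 4, matching y values: 2, 21 (2 points).
  x = 8: rhs = 4, matching y values: 2, 21 (2 points).
  x = 9: rhs = 6, matching y values: 11, 12 (2 points).
  x = 10: rhs = 16, matching y values: 4, 19 (2 points).
  x = 11: rhs = 17, matching y values: none (0 points).
  x = 12: rhs = 15, matching y values: none (0 points).
  x = 13: rhs = 16, matching y values: 4, 19 (2 points).
  x = 14: rhs = 3, matching y values: 7, 16 (2 points).
  x = 15: rhs = 5, matching y values: none (0 points).
  x = 16: rhs = 5, matching y values: none (0 points).
  x = 17: rhs = 9, matching y values: 3, 20 (2 points).
  x = 18: rhs = 0, matching y values: 0 (1 points).
  x = 19: rhs = 7, matching y values: none (0 points).
  x = 20: rhs = 13, matching y values: 6, 17 (2 points).
  x = 21: rhs = 1, matching y values: 1, 22 (2 points).
  x = 22: rhs = 0, matching y values: 0 (1 points).
Total affine count: 31.
Full point count |E(F_23)| = 31 + 1 = 32.
Hasse bound: |32 − (23+1)| = |8| = 8 ≤ 2√23 ≈ 9.5917 ✓.


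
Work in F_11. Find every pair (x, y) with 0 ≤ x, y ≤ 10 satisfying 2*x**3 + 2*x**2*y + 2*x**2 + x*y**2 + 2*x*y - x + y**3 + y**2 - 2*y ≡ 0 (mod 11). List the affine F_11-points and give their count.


Affine F_11-points: {(0, 0), (0, 1), (0, 9), (2, 0), (3, 3), (3, 6), (3, 9), (5, 3), (5, 10), (8, 0), (9, 9), (10, 1), (10, 3), (10, 7)}; count = 14.

For each of the 121 pairs (x, y) ∈ F_11², evaluate f(x, y) mod 11. Record the zeros.
  x = 0: [0↦0, 1↦0, 2↦8, 3↦8, 4↦6, 5↦8, 6↦9, 7↦4, 8↦10, 9↦0, 10↦2]  zeros at y ∈ {0, 1, 9}
  x = 1: [0↦3, 1↦8, 2↦1, 3↦10, 4↦8, 5↦1, 6↦6, 7↦7, 8↦10, 9↦10, 10↦2]  zeros at y ∈ ∅
  x = 2: [0↦0, 1↦3, 2↦7, 3↦7, 4↦9, 5↦8, 6↦10, 7↦10, 8↦3, 9↦6, 10↦3]  zeros at y ∈ {0}
  x = 3: [0↦3, 1↦8, 2↦5, 3↦0, 4↦10, 5↦8, 6↦0, 7↦3, 8↦1, 9↦0, 10↦6]  zeros at y ∈ {3, 6, 9}
  x = 4: [0↦2, 1↦2, 2↦7, 3↦1, 4↦1, 5↦2, 6↦10, 7↦9, 8↦5, 9↦4, 10↦1]  zeros at y ∈ ∅
  x = 5: [0↦9, 1↦8, 2↦3, 3↦0, 4↦5, 5↦2, 6↦8, 7↦7, 8↦5, 9↦8, 10↦0]  zeros at y ∈ {3, 10}
  x = 6: [0↦3, 1↦5, 2↦5, 3↦9, 4↦1, 5↦9, 6↦6, 7↦9, 8↦2, 9↦2, 10↦4]  zeros at y ∈ ∅
  x = 7: [0↦7, 1↦5, 2↦3, 3↦7, 4↦1, 5↦2, 6↦5, 7↦5, 8↦8, 9↦9, 10↦3]  zeros at y ∈ ∅
  x = 8: [0↦0, 1↦9, 2↦9, 3↦6, 4↦6, 5↦4, 6↦6, 7↦7, 8↦2, 9↦8, 10↦9]  zeros at y ∈ {0}
  x = 9: [0↦5, 1↦7, 2↦2, 3↦7, 4↦6, 5↦5, 6↦10, 7↦5, 8↦7, 9↦0, 10↦1]  zeros at y ∈ {9}
  x = 10: [0↦1, 1↦0, 2↦5, 3↦0, 4↦2, 5↦6, 6↦7, 7↦0, 8↦2, 9↦8, 10↦2]  zeros at y ∈ {1, 3, 7}
Collecting zeros: affine points = {(0, 0), (0, 1), (0, 9), (2, 0), (3, 3), (3, 6), (3, 9), (5, 3), (5, 10), (8, 0), (9, 9), (10, 1), (10, 3), (10, 7)}.
Total count |C(F_11)_aff| = 14.


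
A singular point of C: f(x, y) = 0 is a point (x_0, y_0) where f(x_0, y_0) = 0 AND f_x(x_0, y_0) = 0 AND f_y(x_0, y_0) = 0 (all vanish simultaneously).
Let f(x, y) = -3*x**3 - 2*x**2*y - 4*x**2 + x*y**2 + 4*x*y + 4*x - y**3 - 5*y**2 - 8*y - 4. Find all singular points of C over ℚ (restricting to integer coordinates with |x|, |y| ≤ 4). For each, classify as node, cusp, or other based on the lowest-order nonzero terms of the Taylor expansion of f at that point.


Singular points: {(0, -2)}; classification: cusp.

Compute partial derivatives:
  f_x = -9*x**2 - 4*x*y - 8*x + y**2 + 4*y + 4.
  f_y = -2*x**2 + 2*x*y + 4*x - 3*y**2 - 10*y - 8.
Scan x_0 ∈ {−4, ..., 4}. For each x_0, f_y(x_0, y) is a polynomial in y; find its integer roots y ∈ {−4, ..., 4}, then test f_x and f at those candidates.
  x = -4: f_y(-4, y) = -3*y**2 - 18*y - 56; no integer root y with |y| ≤ 4.
  x = -3: f_y(-3, y) = -3*y**2 - 16*y - 38; no integer root y with |y| ≤ 4.
  x = -2: f_y(-2, y) = -3*y**2 - 14*y - 24; no integer root y with |y| ≤ 4.
  x = -1: f_y(-1, y) = -3*y**2 - 12*y - 14; no integer root y with |y| ≤ 4.
  x = 0: f_y(0, y) = -3*y**2 - 10*y - 8; vanishes at y ∈ {-2}. (0, -2): f_x = 0, f = 0 — SINGULAR.
  x = 1: f_y(1, y) = -3*y**2 - 8*y - 6; no integer root y with |y| ≤ 4.
  x = 2: f_y(2, y) = -3*y**2 - 6*y - 8; no integer root y with |y| ≤ 4.
  x = 3: f_y(3, y) = -3*y**2 - 4*y - 14; no integer root y with |y| ≤ 4.
  x = 4: f_y(4, y) = -3*y**2 - 2*y - 24; no integer root y with |y| ≤ 4.
Only singular point on the grid: (0, -2).
Classify: substitute x = 0 + u, y = -2 + v and expand: f = -3*u**3 - 2*u**2*v + u*v**2 - v**3 + v**2.
No constant or linear terms (consistent with a singular point). Quadratic part: v**2. Cubic part: -3*u**3 - 2*u**2*v + u*v**2 - v**3.
The quadratic part v**2 is a perfect square, so there is a single (double) tangent line v = 0, i.e. y = -2. Restricting the cubic part to that line (v = 0) leaves -3*u**3 ≠ 0, so f is not divisible by v and the branch is v² ≈ 3*u**3 to lowest order — this is a cusp.
Classification: cusp.


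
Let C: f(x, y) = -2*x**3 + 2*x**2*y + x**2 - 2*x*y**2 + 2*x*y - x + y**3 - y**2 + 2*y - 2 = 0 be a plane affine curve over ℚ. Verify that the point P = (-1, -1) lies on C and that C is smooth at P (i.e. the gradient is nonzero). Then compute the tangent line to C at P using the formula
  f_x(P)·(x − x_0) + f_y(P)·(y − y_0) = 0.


Tangent line at P: -9*x + 3*y - 6 = 0.

Step 1: f(-1, -1) = 0, so P lies on C.
Step 2: partial derivatives
  f_x(x, y) = -6*x**2 + 4*x*y + 2*x - 2*y**2 + 2*y - 1, f_y(x, y) = 2*x**2 - 4*x*y + 2*x + 3*y**2 - 2*y + 2.
  f_x(P) = -9, f_y(P) = 3 (gradient nonzero, so P is smooth).
Step 3: tangent line at P: -9·(x − -1) + 3·(y − -1) = 0.
Expanding: -9*x + 3*y - 6 = 0.


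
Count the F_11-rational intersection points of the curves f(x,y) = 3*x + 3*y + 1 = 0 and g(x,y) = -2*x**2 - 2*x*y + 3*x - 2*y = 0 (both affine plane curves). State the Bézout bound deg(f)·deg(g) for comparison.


Common zeros: {(7, 0)}; count = 1; Bézout bound = 2.

deg(f) = 1, deg(g) = 2, so Bézout bound = 2.
Scan x ∈ F_11. For each x, list the y ∈ F_11 with f(x, y) ≡ 0 and those with g(x, y) ≡ 0 (mod 11); the common zeros in that column are the intersection.
  x = 0: f ≡ 0 at y ∈ {7}; g ≡ 0 at y ∈ {0}; common: ∅.
  x = 1: f ≡ 0 at y ∈ {6}; g ≡ 0 at y ∈ {3}; common: ∅.
  x = 2: f ≡ 0 at y ∈ {5}; g ≡ 0 at y ∈ {7}; common: ∅.
  x = 3: f ≡ 0 at y ∈ {4}; g ≡ 0 at y ∈ {3}; common: ∅.
  x = 4: f ≡ 0 at y ∈ {3}; g ≡ 0 at y ∈ {9}; common: ∅.
  x = 5: f ≡ 0 at y ∈ {2}; g ≡ 0 at y ∈ {9}; common: ∅.
  x = 6: f ≡ 0 at y ∈ {1}; g ≡ 0 at y ∈ {4}; common: ∅.
  x = 7: f ≡ 0 at y ∈ {0}; g ≡ 0 at y ∈ {0}; common: {0}.
  x = 8: f ≡ 0 at y ∈ {10}; g ≡ 0 at y ∈ {4}; common: ∅.
  x = 9: f ≡ 0 at y ∈ {9}; g ≡ 0 at y ∈ {7}; common: ∅.
  x = 10: f ≡ 0 at y ∈ {8}; g ≡ 0 at y ∈ ∅; common: ∅.
Collecting: common zeros = {(7, 0)}, so the count is 1.
Comparison with the Bézout bound: 1 ≤ 2 = deg(f)·deg(g), as expected for curves with no common component (the affine F_11-count falls short of the bound because intersections may lie at infinity, over extension fields, or carry multiplicity).


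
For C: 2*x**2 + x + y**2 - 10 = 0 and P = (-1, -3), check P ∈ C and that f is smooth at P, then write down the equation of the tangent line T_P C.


Tangent line at P: -3*x - 6*y - 21 = 0.

Step 1: f(-1, -3) = 0, so P lies on C.
Step 2: partial derivatives
  f_x(x, y) = 4*x + 1, f_y(x, y) = 2*y.
  f_x(P) = -3, f_y(P) = -6 (gradient nonzero, so P is smooth).
Step 3: tangent line at P: -3·(x − -1) + -6·(y − -3) = 0.
Expanding: -3*x - 6*y - 21 = 0.


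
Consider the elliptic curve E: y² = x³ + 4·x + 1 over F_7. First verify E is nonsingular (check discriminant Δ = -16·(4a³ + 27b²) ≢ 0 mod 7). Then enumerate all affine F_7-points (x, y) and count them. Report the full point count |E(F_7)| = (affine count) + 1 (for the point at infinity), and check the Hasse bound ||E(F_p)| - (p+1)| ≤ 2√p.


Affine points = {(0, 1), (0, 6), (4, 2), (4, 5)}; affine count = 4; |E(F_7)| = 5.

Discriminant check: Δ ∝ 4a³ + 27b² = 4·4³ + 27·1² = 4·64 + 27·1 ≡ 3 (mod 7). Nonzero ⇒ E is nonsingular.
For each x ∈ F_7, compute rhs = x³ + 4·x + 1 mod 7, then count y ∈ F_7 with y² ≡ rhs.
  x = 0: rhs = 1, matching y values: 1, 6 (2 points).
  x = 1: rhs = 6, matching y values: none (0 points).
  x = 2: rhs = 3, matching y values: none (0 points).
  x = 3: rhs = 5, matching y values: none (0 points).
  x = 4: rhs = 4, matching y values: 2, 5 (2 points).
  x = 5: rhs = 6, matching y values: none (0 points).
  x = 6: rhs = 3, matching y values: none (0 points).
Total affine count: 4.
Full point count |E(F_7)| = 4 + 1 = 5.
Hasse bound: |5 − (7+1)| = |-3| = 3 ≤ 2√7 ≈ 5.2915 ✓.


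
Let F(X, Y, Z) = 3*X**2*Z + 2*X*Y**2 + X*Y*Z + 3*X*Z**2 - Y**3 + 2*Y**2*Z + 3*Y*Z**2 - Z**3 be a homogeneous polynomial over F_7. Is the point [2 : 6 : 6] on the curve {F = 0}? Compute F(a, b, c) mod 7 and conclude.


F(2,6,6) ≡ 4 (mod 7); P is NOT on the curve.

Evaluate F(2, 6, 6) term-by-term (mod 7).
  3*X**2*Z ↦ 3·4·1·6 = 72
  2*X*Y**2 ↦ 2·2·36·1 = 144
  X*Y*Z ↦ 1·2·6·6 = 72
  3*X*Z**2 ↦ 3·2·1·36 = 216
  -Y**3 ↦ -1·1·216·1 = -216
  2*Y**2*Z ↦ 2·1·36·6 = 432
  3*Y*Z**2 ↦ 3·1·6·36 = 648
  -Z**3 ↦ -1·1·1·216 = -216
Sum: F(2, 6, 6) = (72) + (144) + (72) + (216) + (-216) + (432) + (648) + (-216) = 1152.
Reducing mod 7: 1152 ≡ 4 (mod 7).
Since F(a, b, c) ≡ 4 ≠ 0 (mod 7), P does NOT lie on the curve.


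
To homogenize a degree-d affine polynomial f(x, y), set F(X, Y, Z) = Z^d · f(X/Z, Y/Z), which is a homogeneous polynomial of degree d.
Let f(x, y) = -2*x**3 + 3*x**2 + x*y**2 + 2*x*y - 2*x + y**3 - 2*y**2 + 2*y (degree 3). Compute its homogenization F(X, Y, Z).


F(X, Y, Z) = -2*X**3 + 3*X**2*Z + X*Y**2 + 2*X*Y*Z - 2*X*Z**2 + Y**3 - 2*Y**2*Z + 2*Y*Z**2

deg(f) = 3.
Substitute x = X/Z, y = Y/Z into f, then multiply by Z^3.
  monomial -2·x^3·y^0 ↦ -2·X^3·Y^0·Z^0.
  monomial 3·x^2·y^0 ↦ 3·X^2·Y^0·Z^1.
  monomial 1·x^1·y^2 ↦ 1·X^1·Y^2·Z^0.
  monomial 2·x^1·y^1 ↦ 2·X^1·Y^1·Z^1.
  monomial -2·x^1·y^0 ↦ -2·X^1·Y^0·Z^2.
  monomial 1·x^0·y^3 ↦ 1·X^0·Y^3·Z^0.
  monomial -2·x^0·y^2 ↦ -2·X^0·Y^2·Z^1.
  monomial 2·x^0·y^1 ↦ 2·X^0·Y^1·Z^2.
Collecting: F(X, Y, Z) = -2*X**3 + 3*X**2*Z + X*Y**2 + 2*X*Y*Z - 2*X*Z**2 + Y**3 - 2*Y**2*Z + 2*Y*Z**2.


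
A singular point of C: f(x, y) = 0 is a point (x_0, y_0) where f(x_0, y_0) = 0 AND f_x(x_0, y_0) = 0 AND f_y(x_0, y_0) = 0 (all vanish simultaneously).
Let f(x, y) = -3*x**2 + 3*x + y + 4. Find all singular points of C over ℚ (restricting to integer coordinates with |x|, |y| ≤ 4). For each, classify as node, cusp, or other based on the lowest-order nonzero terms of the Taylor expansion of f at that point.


No singular points in the scanned grid; C is smooth there.

Compute partial derivatives:
  f_x = 3 - 6*x.
  f_y = 1.
f_y = 1 is a nonzero constant, so f_y never vanishes: no point (x, y) can satisfy f = f_x = f_y = 0. In particular no (x, y) ∈ {−4, ..., 4}² is singular; the curve is smooth.


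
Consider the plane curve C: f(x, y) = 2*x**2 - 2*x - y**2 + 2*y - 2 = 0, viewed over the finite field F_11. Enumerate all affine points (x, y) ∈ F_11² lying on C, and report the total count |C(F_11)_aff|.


Affine F_11-points: {(2, 6), (2, 7), (3, 1), (4, 0), (4, 2), (6, 3), (6, 10), (8, 0), (8, 2), (9, 1), (10, 6), (10, 7)}; count = 12.

For each of the 121 pairs (x, y) ∈ F_11², evaluate f(x, y) mod 11. Record the zeros.
  x = 0: [0↦9, 1↦10, 2↦9, 3↦6, 4↦1, 5↦5, 6↦7, 7↦7, 8↦5, 9↦1, 10↦6]  zeros at y ∈ ∅
  x = 1: [0↦9, 1↦10, 2↦9, 3↦6, 4↦1, 5↦5, 6↦7, 7↦7, 8↦5, 9↦1, 10↦6]  zeros at y ∈ ∅
  x = 2: [0↦2, 1↦3, 2↦2, 3↦10, 4↦5, 5↦9, 6↦0, 7↦0, 8↦9, 9↦5, 10↦10]  zeros at y ∈ {6, 7}
  x = 3: [0↦10, 1↦0, 2↦10, 3↦7, 4↦2, 5↦6, 6↦8, 7↦8, 8↦6, 9↦2, 10↦7]  zeros at y ∈ {1}
  x = 4: [0↦0, 1↦1, 2↦0, 3↦8, 4↦3, 5↦7, 6↦9, 7↦9, 8↦7, 9↦3, 10↦8]  zeros at y ∈ {0, 2}
  x = 5: [0↦5, 1↦6, 2↦5, 3↦2, 4↦8, 5↦1, 6↦3, 7↦3, 8↦1, 9↦8, 10↦2]  zeros at y ∈ ∅
  x = 6: [0↦3, 1↦4, 2↦3, 3↦0, 4↦6, 5↦10, 6↦1, 7↦1, 8↦10, 9↦6, 10↦0]  zeros at y ∈ {3, 10}
  x = 7: [0↦5, 1↦6, 2↦5, 3↦2, 4↦8, 5↦1, 6↦3, 7↦3, 8↦1, 9↦8, 10↦2]  zeros at y ∈ ∅
  x = 8: [0↦0, 1↦1, 2↦0, 3↦8, 4↦3, 5↦7, 6↦9, 7↦9, 8↦7, 9↦3, 10↦8]  zeros at y ∈ {0, 2}
  x = 9: [0↦10, 1↦0, 2↦10, 3↦7, 4↦2, 5↦6, 6↦8, 7↦8, 8↦6, 9↦2, 10↦7]  zeros at y ∈ {1}
  x = 10: [0↦2, 1↦3, 2↦2, 3↦10, 4↦5, 5↦9, 6↦0, 7↦0, 8↦9, 9↦5, 10↦10]  zeros at y ∈ {6, 7}
Collecting zeros: affine points = {(2, 6), (2, 7), (3, 1), (4, 0), (4, 2), (6, 3), (6, 10), (8, 0), (8, 2), (9, 1), (10, 6), (10, 7)}.
Total count |C(F_11)_aff| = 12.


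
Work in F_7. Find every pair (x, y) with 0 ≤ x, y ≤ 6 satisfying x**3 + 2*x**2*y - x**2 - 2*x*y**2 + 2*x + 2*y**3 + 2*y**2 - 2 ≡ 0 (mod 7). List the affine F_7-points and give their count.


Affine F_7-points: {(0, 3), (1, 0), (2, 1), (4, 6), (5, 4)}; count = 5.

For each of the 49 pairs (x, y) ∈ F_7², evaluate f(x, y) mod 7. Record the zeros.
  x = 0: [0↦5, 1↦2, 2↦1, 3↦0, 4↦4, 5↦4, 6↦5]  zeros at y ∈ {3}
  x = 1: [0↦0, 1↦4, 2↦6, 3↦4, 4↦3, 5↦1, 6↦3]  zeros at y ∈ {0}
  x = 2: [0↦6, 1↦0, 2↦2, 3↦3, 4↦1, 5↦1, 6↦1]  zeros at y ∈ {1}
  x = 3: [0↦1, 1↦3, 2↦2, 3↦3, 4↦4, 5↦3, 6↦5]  zeros at y ∈ ∅
  x = 4: [0↦5, 1↦5, 2↦5, 3↦3, 4↦4, 5↦6, 6↦0]  zeros at y ∈ {6}
  x = 5: [0↦3, 1↦5, 2↦3, 3↦2, 4↦0, 5↦2, 6↦6]  zeros at y ∈ {4}
  x = 6: [0↦1, 1↦2, 2↦2, 3↦6, 4↦5, 5↦4, 6↦1]  zeros at y ∈ ∅
Collecting zeros: affine points = {(0, 3), (1, 0), (2, 1), (4, 6), (5, 4)}.
Total count |C(F_7)_aff| = 5.


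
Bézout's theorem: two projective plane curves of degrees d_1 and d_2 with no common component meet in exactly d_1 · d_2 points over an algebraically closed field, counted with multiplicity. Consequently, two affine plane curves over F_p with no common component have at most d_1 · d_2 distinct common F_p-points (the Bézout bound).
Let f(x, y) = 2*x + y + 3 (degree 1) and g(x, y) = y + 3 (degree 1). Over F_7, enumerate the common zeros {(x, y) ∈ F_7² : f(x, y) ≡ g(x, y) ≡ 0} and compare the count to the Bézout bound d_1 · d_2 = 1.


Common zeros: {(0, 4)}; count = 1; Bézout bound = 1.

deg(f) = 1, deg(g) = 1, so Bézout bound = 1.
Scan x ∈ F_7. For each x, list the y ∈ F_7 with f(x, y) ≡ 0 and those with g(x, y) ≡ 0 (mod 7); the common zeros in that column are the intersection.
  x = 0: f ≡ 0 at y ∈ {4}; g ≡ 0 at y ∈ {4}; common: {4}.
  x = 1: f ≡ 0 at y ∈ {2}; g ≡ 0 at y ∈ {4}; common: ∅.
  x = 2: f ≡ 0 at y ∈ {0}; g ≡ 0 at y ∈ {4}; common: ∅.
  x = 3: f ≡ 0 at y ∈ {5}; g ≡ 0 at y ∈ {4}; common: ∅.
  x = 4: f ≡ 0 at y ∈ {3}; g ≡ 0 at y ∈ {4}; common: ∅.
  x = 5: f ≡ 0 at y ∈ {1}; g ≡ 0 at y ∈ {4}; common: ∅.
  x = 6: f ≡ 0 at y ∈ {6}; g ≡ 0 at y ∈ {4}; common: ∅.
Collecting: common zeros = {(0, 4)}, so the count is 1.
Comparison with the Bézout bound: 1 ≤ 1 = deg(f)·deg(g), as expected for curves with no common component (the bound is attained).


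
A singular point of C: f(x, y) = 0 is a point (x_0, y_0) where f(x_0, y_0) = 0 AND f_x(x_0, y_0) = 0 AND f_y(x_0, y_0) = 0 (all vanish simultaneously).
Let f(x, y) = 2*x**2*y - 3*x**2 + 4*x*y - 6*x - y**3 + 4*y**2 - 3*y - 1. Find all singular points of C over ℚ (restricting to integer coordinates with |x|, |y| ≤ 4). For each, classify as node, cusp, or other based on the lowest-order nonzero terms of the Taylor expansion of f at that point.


Singular points: {(-1, 1)}; classification: node.

Compute partial derivatives:
  f_x = 4*x*y - 6*x + 4*y - 6.
  f_y = 2*x**2 + 4*x - 3*y**2 + 8*y - 3.
Scan x_0 ∈ {−4, ..., 4}. For each x_0, f_y(x_0, y) is a polynomial in y; find its integer roots y ∈ {−4, ..., 4}, then test f_x and f at those candidates.
  x = -4: f_y(-4, y) = -3*y**2 + 8*y + 13; no integer root y with |y| ≤ 4.
  x = -3: f_y(-3, y) = -3*y**2 + 8*y + 3; vanishes at y ∈ {3}. (-3, 3): f_x = -12 ≠ 0.
  x = -2: f_y(-2, y) = -3*y**2 + 8*y - 3; no integer root y with |y| ≤ 4.
  x = -1: f_y(-1, y) = -3*y**2 + 8*y - 5; vanishes at y ∈ {1}. (-1, 1): f_x = 0, f = 0 — SINGULAR.
  x = 0: f_y(0, y) = -3*y**2 + 8*y - 3; no integer root y with |y| ≤ 4.
  x = 1: f_y(1, y) = -3*y**2 + 8*y + 3; vanishes at y ∈ {3}. (1, 3): f_x = 12 ≠ 0.
  x = 2: f_y(2, y) = -3*y**2 + 8*y + 13; no integer root y with |y| ≤ 4.
  x = 3: f_y(3, y) = -3*y**2 + 8*y + 27; no integer root y with |y| ≤ 4.
  x = 4: f_y(4, y) = -3*y**2 + 8*y + 45; no integer root y with |y| ≤ 4.
Only singular point on the grid: (-1, 1).
Classify: substitute x = -1 + u, y = 1 + v and expand: f = 2*u**2*v - u**2 - v**3 + v**2.
No constant or linear terms (consistent with a singular point). Quadratic part: -u**2 + v**2. Cubic part: 2*u**2*v - v**3.
The quadratic part v**2 - u**2 = (v − u)(v + u) splits into two distinct linear factors, so there are two distinct tangent lines y − 1 = ±(x − -1) — this is a node (ordinary double point).
Classification: node.


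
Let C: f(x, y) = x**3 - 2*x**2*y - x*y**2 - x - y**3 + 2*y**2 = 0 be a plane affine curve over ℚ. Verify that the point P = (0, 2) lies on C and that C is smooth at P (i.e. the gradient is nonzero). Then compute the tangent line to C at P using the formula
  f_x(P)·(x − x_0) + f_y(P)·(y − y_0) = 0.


Tangent line at P: -5*x - 4*y + 8 = 0.

Step 1: f(0, 2) = 0, so P lies on C.
Step 2: partial derivatives
  f_x(x, y) = 3*x**2 - 4*x*y - y**2 - 1, f_y(x, y) = -2*x**2 - 2*x*y - 3*y**2 + 4*y.
  f_x(P) = -5, f_y(P) = -4 (gradient nonzero, so P is smooth).
Step 3: tangent line at P: -5·(x − 0) + -4·(y − 2) = 0.
Expanding: -5*x - 4*y + 8 = 0.


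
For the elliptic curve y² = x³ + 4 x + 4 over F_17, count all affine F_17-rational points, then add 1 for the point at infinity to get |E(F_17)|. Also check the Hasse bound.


Affine points = {(0, 2), (0, 15), (1, 3), (1, 14), (3, 3), (3, 14), (4, 4), (4, 13), (5, 8), (5, 9), (7, 1), (7, 16), (8, 2), (8, 15), (9, 2), (9, 15), (11, 6), (11, 11), (13, 3), (13, 14), (14, 4), (14, 13), (16, 4), (16, 13)}; affine count = 24; |E(F_17)| = 25.

Discriminant check: Δ ∝ 4a³ + 27b² = 4·4³ + 27·4² = 4·64 + 27·16 ≡ 8 (mod 17). Nonzero ⇒ E is nonsingular.
For each x ∈ F_17, compute rhs = x³ + 4·x + 4 mod 17, then count y ∈ F_17 with y² ≡ rhs.
  x = 0: rhs = 4, matching y values: 2, 15 (2 points).
  x = 1: rhs = 9, matching y values: 3, 14 (2 points).
  x = 2: rhs = 3, matching y values: none (0 points).
  x = 3: rhs = 9, matching y values: 3, 14 (2 points).
  x = 4: rhs = 16, matching y values: 4, 13 (2 points).
  x = 5: rhs = 13, matching y values: 8, 9 (2 points).
  x = 6: rhs = 6, matching y values: none (0 points).
  x = 7: rhs = 1, matching y values: 1, 16 (2 points).
  x = 8: rhs = 4, matching y values: 2, 15 (2 points).
  x = 9: rhs = 4, matching y values: 2, 15 (2 points).
  x = 10: rhs = 7, matching y values: none (0 points).
  x = 11: rhs = 2, matching y values: 6, 11 (2 points).
  x = 12: rhs = 12, matching y values: none (0 points).
  x = 13: rhs = 9, matching y values: 3, 14 (2 points).
  x = 14: rhs = 16, matching y values: 4, 13 (2 points).
  x = 15: rhs = 5, matching y values: none (0 points).
  x = 16: rhs = 16, matching y values: 4, 13 (2 points).
Total affine count: 24.
Full point count |E(F_17)| = 24 + 1 = 25.
Hasse bound: |25 − (17+1)| = |7| = 7 ≤ 2√17 ≈ 8.2462 ✓.


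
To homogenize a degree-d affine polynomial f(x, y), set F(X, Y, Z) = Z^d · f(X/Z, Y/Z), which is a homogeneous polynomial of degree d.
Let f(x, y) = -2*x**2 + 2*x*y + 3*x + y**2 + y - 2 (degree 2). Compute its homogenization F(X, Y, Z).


F(X, Y, Z) = -2*X**2 + 2*X*Y + 3*X*Z + Y**2 + Y*Z - 2*Z**2

deg(f) = 2.
Substitute x = X/Z, y = Y/Z into f, then multiply by Z^2.
  monomial -2·x^2·y^0 ↦ -2·X^2·Y^0·Z^0.
  monomial 2·x^1·y^1 ↦ 2·X^1·Y^1·Z^0.
  monomial 3·x^1·y^0 ↦ 3·X^1·Y^0·Z^1.
  monomial 1·x^0·y^2 ↦ 1·X^0·Y^2·Z^0.
  monomial 1·x^0·y^1 ↦ 1·X^0·Y^1·Z^1.
  monomial -2·x^0·y^0 ↦ -2·X^0·Y^0·Z^2.
Collecting: F(X, Y, Z) = -2*X**2 + 2*X*Y + 3*X*Z + Y**2 + Y*Z - 2*Z**2.


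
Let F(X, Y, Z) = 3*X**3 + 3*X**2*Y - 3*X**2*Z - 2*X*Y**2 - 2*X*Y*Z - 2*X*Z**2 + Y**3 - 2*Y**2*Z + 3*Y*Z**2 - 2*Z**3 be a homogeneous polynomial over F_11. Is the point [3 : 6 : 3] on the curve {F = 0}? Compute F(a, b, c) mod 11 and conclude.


F(3,6,3) ≡ 2 (mod 11); P is NOT on the curve.

Evaluate F(3, 6, 3) term-by-term (mod 11).
  3*X**3 ↦ 3·27·1·1 = 81
  3*X**2*Y ↦ 3·9·6·1 = 162
  -3*X**2*Z ↦ -3·9·1·3 = -81
  -2*X*Y**2 ↦ -2·3·36·1 = -216
  -2*X*Y*Z ↦ -2·3·6·3 = -108
  -2*X*Z**2 ↦ -2·3·1·9 = -54
  Y**3 ↦ 1·1·216·1 = 216
  -2*Y**2*Z ↦ -2·1·36·3 = -216
  3*Y*Z**2 ↦ 3·1·6·9 = 162
  -2*Z**3 ↦ -2·1·1·27 = -54
Sum: F(3, 6, 3) = (81) + (162) + (-81) + (-216) + (-108) + (-54) + (216) + (-216) + (162) + (-54) = -108.
Reducing mod 11: -108 ≡ 2 (mod 11).
Since F(a, b, c) ≡ 2 ≠ 0 (mod 11), P does NOT lie on the curve.
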